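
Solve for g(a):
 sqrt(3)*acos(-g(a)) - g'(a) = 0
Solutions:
 Integral(1/acos(-_y), (_y, g(a))) = C1 + sqrt(3)*a


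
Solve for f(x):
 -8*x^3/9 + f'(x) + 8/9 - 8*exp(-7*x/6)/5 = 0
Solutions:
 f(x) = C1 + 2*x^4/9 - 8*x/9 - 48*exp(-7*x/6)/35


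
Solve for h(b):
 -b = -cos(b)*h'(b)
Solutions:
 h(b) = C1 + Integral(b/cos(b), b)


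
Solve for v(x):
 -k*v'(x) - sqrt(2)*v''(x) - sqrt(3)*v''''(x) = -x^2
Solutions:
 v(x) = C1 + C2*exp(x*(-2^(2/3)*3^(1/6)*(9*k + sqrt(81*k^2 + 8*sqrt(6)))^(1/3) + 2*2^(5/6)*3^(1/3)/(9*k + sqrt(81*k^2 + 8*sqrt(6)))^(1/3))/6) + C3*exp(x*(2^(2/3)*3^(1/6)*(9*k + sqrt(81*k^2 + 8*sqrt(6)))^(1/3) - 6^(2/3)*I*(9*k + sqrt(81*k^2 + 8*sqrt(6)))^(1/3) + 16*sqrt(6)/((9*k + sqrt(81*k^2 + 8*sqrt(6)))^(1/3)*(-2^(2/3)*3^(1/6) + 6^(2/3)*I)))/12) + C4*exp(x*(2^(2/3)*3^(1/6)*(9*k + sqrt(81*k^2 + 8*sqrt(6)))^(1/3) + 6^(2/3)*I*(9*k + sqrt(81*k^2 + 8*sqrt(6)))^(1/3) - 16*sqrt(6)/((9*k + sqrt(81*k^2 + 8*sqrt(6)))^(1/3)*(2^(2/3)*3^(1/6) + 6^(2/3)*I)))/12) + x^3/(3*k) - sqrt(2)*x^2/k^2 + 4*x/k^3


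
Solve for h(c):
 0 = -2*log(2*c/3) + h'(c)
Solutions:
 h(c) = C1 + 2*c*log(c) - 2*c + c*log(4/9)


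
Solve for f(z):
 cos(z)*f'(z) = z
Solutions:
 f(z) = C1 + Integral(z/cos(z), z)


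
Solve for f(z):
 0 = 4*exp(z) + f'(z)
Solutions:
 f(z) = C1 - 4*exp(z)


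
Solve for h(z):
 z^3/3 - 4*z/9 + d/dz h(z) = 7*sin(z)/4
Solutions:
 h(z) = C1 - z^4/12 + 2*z^2/9 - 7*cos(z)/4


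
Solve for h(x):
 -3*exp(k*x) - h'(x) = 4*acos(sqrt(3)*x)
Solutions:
 h(x) = C1 - 4*x*acos(sqrt(3)*x) + 4*sqrt(3)*sqrt(1 - 3*x^2)/3 - 3*Piecewise((exp(k*x)/k, Ne(k, 0)), (x, True))


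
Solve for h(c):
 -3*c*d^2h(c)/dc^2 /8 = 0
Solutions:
 h(c) = C1 + C2*c


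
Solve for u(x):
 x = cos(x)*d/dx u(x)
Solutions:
 u(x) = C1 + Integral(x/cos(x), x)


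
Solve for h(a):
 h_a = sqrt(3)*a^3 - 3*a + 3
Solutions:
 h(a) = C1 + sqrt(3)*a^4/4 - 3*a^2/2 + 3*a


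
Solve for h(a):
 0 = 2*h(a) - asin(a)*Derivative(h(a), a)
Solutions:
 h(a) = C1*exp(2*Integral(1/asin(a), a))


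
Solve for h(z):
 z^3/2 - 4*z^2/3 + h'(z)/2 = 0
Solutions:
 h(z) = C1 - z^4/4 + 8*z^3/9


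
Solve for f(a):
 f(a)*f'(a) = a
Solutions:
 f(a) = -sqrt(C1 + a^2)
 f(a) = sqrt(C1 + a^2)


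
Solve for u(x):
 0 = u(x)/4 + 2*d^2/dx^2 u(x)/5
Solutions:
 u(x) = C1*sin(sqrt(10)*x/4) + C2*cos(sqrt(10)*x/4)


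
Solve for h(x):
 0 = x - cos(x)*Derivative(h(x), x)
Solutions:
 h(x) = C1 + Integral(x/cos(x), x)


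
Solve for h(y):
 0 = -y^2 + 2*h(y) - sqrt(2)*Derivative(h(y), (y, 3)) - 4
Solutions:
 h(y) = C3*exp(2^(1/6)*y) + y^2/2 + (C1*sin(2^(1/6)*sqrt(3)*y/2) + C2*cos(2^(1/6)*sqrt(3)*y/2))*exp(-2^(1/6)*y/2) + 2


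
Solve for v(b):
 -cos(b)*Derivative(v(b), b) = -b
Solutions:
 v(b) = C1 + Integral(b/cos(b), b)


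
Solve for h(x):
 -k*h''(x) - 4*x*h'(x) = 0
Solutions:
 h(x) = C1 + C2*sqrt(k)*erf(sqrt(2)*x*sqrt(1/k))


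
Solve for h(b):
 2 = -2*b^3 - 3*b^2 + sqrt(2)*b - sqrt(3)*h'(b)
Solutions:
 h(b) = C1 - sqrt(3)*b^4/6 - sqrt(3)*b^3/3 + sqrt(6)*b^2/6 - 2*sqrt(3)*b/3


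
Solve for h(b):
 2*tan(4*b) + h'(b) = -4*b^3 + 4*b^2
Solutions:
 h(b) = C1 - b^4 + 4*b^3/3 + log(cos(4*b))/2


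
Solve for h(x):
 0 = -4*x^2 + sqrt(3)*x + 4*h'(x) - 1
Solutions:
 h(x) = C1 + x^3/3 - sqrt(3)*x^2/8 + x/4


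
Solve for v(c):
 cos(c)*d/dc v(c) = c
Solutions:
 v(c) = C1 + Integral(c/cos(c), c)


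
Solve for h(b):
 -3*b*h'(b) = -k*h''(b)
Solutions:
 h(b) = C1 + C2*erf(sqrt(6)*b*sqrt(-1/k)/2)/sqrt(-1/k)


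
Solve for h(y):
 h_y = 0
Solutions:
 h(y) = C1


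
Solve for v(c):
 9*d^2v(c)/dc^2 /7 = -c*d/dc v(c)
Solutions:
 v(c) = C1 + C2*erf(sqrt(14)*c/6)


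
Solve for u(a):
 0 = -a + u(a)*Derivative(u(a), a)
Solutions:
 u(a) = -sqrt(C1 + a^2)
 u(a) = sqrt(C1 + a^2)


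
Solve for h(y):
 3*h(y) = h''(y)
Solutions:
 h(y) = C1*exp(-sqrt(3)*y) + C2*exp(sqrt(3)*y)


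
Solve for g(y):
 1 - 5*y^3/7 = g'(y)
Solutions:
 g(y) = C1 - 5*y^4/28 + y


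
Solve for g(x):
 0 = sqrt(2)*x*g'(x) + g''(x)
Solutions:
 g(x) = C1 + C2*erf(2^(3/4)*x/2)


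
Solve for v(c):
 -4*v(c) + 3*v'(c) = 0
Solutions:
 v(c) = C1*exp(4*c/3)


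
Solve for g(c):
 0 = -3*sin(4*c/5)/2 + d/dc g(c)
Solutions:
 g(c) = C1 - 15*cos(4*c/5)/8


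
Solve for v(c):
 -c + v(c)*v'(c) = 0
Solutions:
 v(c) = -sqrt(C1 + c^2)
 v(c) = sqrt(C1 + c^2)


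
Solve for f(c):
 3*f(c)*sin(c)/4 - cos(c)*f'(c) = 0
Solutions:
 f(c) = C1/cos(c)^(3/4)


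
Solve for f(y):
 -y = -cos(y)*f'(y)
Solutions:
 f(y) = C1 + Integral(y/cos(y), y)


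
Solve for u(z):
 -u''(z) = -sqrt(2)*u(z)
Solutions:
 u(z) = C1*exp(-2^(1/4)*z) + C2*exp(2^(1/4)*z)


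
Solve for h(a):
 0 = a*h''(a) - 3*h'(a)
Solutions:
 h(a) = C1 + C2*a^4


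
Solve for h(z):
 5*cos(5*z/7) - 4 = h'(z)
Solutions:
 h(z) = C1 - 4*z + 7*sin(5*z/7)


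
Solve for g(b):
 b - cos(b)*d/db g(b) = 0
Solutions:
 g(b) = C1 + Integral(b/cos(b), b)


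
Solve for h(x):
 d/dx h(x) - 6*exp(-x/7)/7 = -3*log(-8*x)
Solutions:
 h(x) = C1 - 3*x*log(-x) + 3*x*(1 - 3*log(2)) - 6*exp(-x/7)


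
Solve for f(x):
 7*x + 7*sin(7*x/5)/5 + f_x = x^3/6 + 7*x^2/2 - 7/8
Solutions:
 f(x) = C1 + x^4/24 + 7*x^3/6 - 7*x^2/2 - 7*x/8 + cos(7*x/5)


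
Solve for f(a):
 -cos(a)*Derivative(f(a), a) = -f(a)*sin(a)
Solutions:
 f(a) = C1/cos(a)


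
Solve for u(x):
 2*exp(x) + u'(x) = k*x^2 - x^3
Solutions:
 u(x) = C1 + k*x^3/3 - x^4/4 - 2*exp(x)


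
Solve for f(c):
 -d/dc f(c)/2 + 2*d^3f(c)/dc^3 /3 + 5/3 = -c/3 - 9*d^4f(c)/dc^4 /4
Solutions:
 f(c) = C1 + C2*exp(-c*(64/(1215*sqrt(2321) + 58537)^(1/3) + 16 + (1215*sqrt(2321) + 58537)^(1/3))/162)*sin(sqrt(3)*c*(-(1215*sqrt(2321) + 58537)^(1/3) + 64/(1215*sqrt(2321) + 58537)^(1/3))/162) + C3*exp(-c*(64/(1215*sqrt(2321) + 58537)^(1/3) + 16 + (1215*sqrt(2321) + 58537)^(1/3))/162)*cos(sqrt(3)*c*(-(1215*sqrt(2321) + 58537)^(1/3) + 64/(1215*sqrt(2321) + 58537)^(1/3))/162) + C4*exp(c*(-8 + 64/(1215*sqrt(2321) + 58537)^(1/3) + (1215*sqrt(2321) + 58537)^(1/3))/81) + c^2/3 + 10*c/3


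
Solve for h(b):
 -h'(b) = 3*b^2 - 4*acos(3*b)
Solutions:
 h(b) = C1 - b^3 + 4*b*acos(3*b) - 4*sqrt(1 - 9*b^2)/3


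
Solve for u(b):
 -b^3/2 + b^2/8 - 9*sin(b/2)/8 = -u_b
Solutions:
 u(b) = C1 + b^4/8 - b^3/24 - 9*cos(b/2)/4


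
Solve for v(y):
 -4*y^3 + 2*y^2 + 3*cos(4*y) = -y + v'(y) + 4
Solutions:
 v(y) = C1 - y^4 + 2*y^3/3 + y^2/2 - 4*y + 3*sin(4*y)/4


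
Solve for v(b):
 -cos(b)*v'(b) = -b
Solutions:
 v(b) = C1 + Integral(b/cos(b), b)


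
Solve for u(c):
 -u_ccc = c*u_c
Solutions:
 u(c) = C1 + Integral(C2*airyai(-c) + C3*airybi(-c), c)


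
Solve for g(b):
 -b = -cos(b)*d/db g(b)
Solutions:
 g(b) = C1 + Integral(b/cos(b), b)


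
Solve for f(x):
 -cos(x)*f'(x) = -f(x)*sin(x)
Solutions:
 f(x) = C1/cos(x)


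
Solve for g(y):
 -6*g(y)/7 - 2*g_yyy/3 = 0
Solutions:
 g(y) = C3*exp(-21^(2/3)*y/7) + (C1*sin(3*3^(1/6)*7^(2/3)*y/14) + C2*cos(3*3^(1/6)*7^(2/3)*y/14))*exp(21^(2/3)*y/14)


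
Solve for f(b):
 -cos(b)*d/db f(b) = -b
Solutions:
 f(b) = C1 + Integral(b/cos(b), b)


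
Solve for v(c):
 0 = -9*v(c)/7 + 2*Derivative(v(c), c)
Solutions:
 v(c) = C1*exp(9*c/14)


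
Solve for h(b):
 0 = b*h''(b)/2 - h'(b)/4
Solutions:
 h(b) = C1 + C2*b^(3/2)


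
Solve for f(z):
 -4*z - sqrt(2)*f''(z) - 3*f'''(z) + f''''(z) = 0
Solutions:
 f(z) = C1 + C2*z + C3*exp(z*(3 - sqrt(4*sqrt(2) + 9))/2) + C4*exp(z*(3 + sqrt(4*sqrt(2) + 9))/2) - sqrt(2)*z^3/3 + 3*z^2


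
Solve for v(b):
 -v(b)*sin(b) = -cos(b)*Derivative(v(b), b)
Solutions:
 v(b) = C1/cos(b)


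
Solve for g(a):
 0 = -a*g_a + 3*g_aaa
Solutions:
 g(a) = C1 + Integral(C2*airyai(3^(2/3)*a/3) + C3*airybi(3^(2/3)*a/3), a)


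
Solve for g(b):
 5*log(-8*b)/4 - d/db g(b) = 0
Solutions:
 g(b) = C1 + 5*b*log(-b)/4 + 5*b*(-1 + 3*log(2))/4


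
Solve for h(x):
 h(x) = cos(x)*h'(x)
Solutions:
 h(x) = C1*sqrt(sin(x) + 1)/sqrt(sin(x) - 1)


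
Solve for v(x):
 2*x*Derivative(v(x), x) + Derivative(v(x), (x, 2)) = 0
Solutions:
 v(x) = C1 + C2*erf(x)


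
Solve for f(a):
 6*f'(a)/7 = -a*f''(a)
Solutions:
 f(a) = C1 + C2*a^(1/7)


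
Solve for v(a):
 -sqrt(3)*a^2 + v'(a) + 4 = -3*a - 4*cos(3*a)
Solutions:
 v(a) = C1 + sqrt(3)*a^3/3 - 3*a^2/2 - 4*a - 4*sin(3*a)/3


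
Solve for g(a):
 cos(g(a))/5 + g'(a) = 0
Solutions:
 a/5 - log(sin(g(a)) - 1)/2 + log(sin(g(a)) + 1)/2 = C1


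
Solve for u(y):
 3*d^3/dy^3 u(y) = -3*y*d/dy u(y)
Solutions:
 u(y) = C1 + Integral(C2*airyai(-y) + C3*airybi(-y), y)


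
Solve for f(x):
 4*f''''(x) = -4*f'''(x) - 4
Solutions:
 f(x) = C1 + C2*x + C3*x^2 + C4*exp(-x) - x^3/6


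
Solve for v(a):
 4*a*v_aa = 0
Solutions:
 v(a) = C1 + C2*a


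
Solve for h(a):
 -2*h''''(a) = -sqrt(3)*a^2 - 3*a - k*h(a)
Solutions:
 h(a) = C1*exp(-2^(3/4)*a*k^(1/4)/2) + C2*exp(2^(3/4)*a*k^(1/4)/2) + C3*exp(-2^(3/4)*I*a*k^(1/4)/2) + C4*exp(2^(3/4)*I*a*k^(1/4)/2) - sqrt(3)*a^2/k - 3*a/k


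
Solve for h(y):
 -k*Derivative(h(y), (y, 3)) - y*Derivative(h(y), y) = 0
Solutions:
 h(y) = C1 + Integral(C2*airyai(y*(-1/k)^(1/3)) + C3*airybi(y*(-1/k)^(1/3)), y)


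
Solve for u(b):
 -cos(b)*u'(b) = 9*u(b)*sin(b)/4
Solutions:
 u(b) = C1*cos(b)^(9/4)


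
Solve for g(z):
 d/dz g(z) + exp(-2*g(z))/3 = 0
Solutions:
 g(z) = log(-sqrt(C1 - 6*z)) - log(3)
 g(z) = log(C1 - 6*z)/2 - log(3)


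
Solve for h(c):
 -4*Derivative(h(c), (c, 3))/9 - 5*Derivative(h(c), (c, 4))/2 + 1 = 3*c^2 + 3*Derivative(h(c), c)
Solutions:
 h(c) = C1 + C2*exp(c*(-16 + 64/(1215*sqrt(1477249) + 1476737)^(1/3) + (1215*sqrt(1477249) + 1476737)^(1/3))/270)*sin(sqrt(3)*c*(-(1215*sqrt(1477249) + 1476737)^(1/3) + 64/(1215*sqrt(1477249) + 1476737)^(1/3))/270) + C3*exp(c*(-16 + 64/(1215*sqrt(1477249) + 1476737)^(1/3) + (1215*sqrt(1477249) + 1476737)^(1/3))/270)*cos(sqrt(3)*c*(-(1215*sqrt(1477249) + 1476737)^(1/3) + 64/(1215*sqrt(1477249) + 1476737)^(1/3))/270) + C4*exp(-c*(64/(1215*sqrt(1477249) + 1476737)^(1/3) + 8 + (1215*sqrt(1477249) + 1476737)^(1/3))/135) - c^3/3 + 17*c/27


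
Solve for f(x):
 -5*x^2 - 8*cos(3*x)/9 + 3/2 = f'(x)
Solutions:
 f(x) = C1 - 5*x^3/3 + 3*x/2 - 8*sin(3*x)/27


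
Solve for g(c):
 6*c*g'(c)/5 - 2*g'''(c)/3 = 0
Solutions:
 g(c) = C1 + Integral(C2*airyai(15^(2/3)*c/5) + C3*airybi(15^(2/3)*c/5), c)


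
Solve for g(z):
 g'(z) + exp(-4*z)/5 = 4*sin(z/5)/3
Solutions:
 g(z) = C1 - 20*cos(z/5)/3 + exp(-4*z)/20


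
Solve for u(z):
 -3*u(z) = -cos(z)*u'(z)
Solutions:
 u(z) = C1*(sin(z) + 1)^(3/2)/(sin(z) - 1)^(3/2)


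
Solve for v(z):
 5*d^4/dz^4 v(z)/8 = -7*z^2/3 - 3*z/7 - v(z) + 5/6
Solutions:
 v(z) = -7*z^2/3 - 3*z/7 + (C1*sin(2^(1/4)*5^(3/4)*z/5) + C2*cos(2^(1/4)*5^(3/4)*z/5))*exp(-2^(1/4)*5^(3/4)*z/5) + (C3*sin(2^(1/4)*5^(3/4)*z/5) + C4*cos(2^(1/4)*5^(3/4)*z/5))*exp(2^(1/4)*5^(3/4)*z/5) + 5/6


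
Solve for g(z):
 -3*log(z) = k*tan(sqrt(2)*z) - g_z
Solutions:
 g(z) = C1 - sqrt(2)*k*log(cos(sqrt(2)*z))/2 + 3*z*log(z) - 3*z


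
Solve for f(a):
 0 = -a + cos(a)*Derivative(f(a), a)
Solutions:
 f(a) = C1 + Integral(a/cos(a), a)


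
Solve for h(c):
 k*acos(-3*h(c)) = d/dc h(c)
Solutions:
 Integral(1/acos(-3*_y), (_y, h(c))) = C1 + c*k


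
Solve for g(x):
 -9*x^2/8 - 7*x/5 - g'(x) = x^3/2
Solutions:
 g(x) = C1 - x^4/8 - 3*x^3/8 - 7*x^2/10


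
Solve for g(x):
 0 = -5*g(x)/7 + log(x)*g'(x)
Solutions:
 g(x) = C1*exp(5*li(x)/7)


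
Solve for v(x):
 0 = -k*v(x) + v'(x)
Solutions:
 v(x) = C1*exp(k*x)


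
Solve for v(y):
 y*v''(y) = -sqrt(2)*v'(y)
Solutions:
 v(y) = C1 + C2*y^(1 - sqrt(2))


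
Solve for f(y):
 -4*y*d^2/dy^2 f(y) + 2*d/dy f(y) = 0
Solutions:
 f(y) = C1 + C2*y^(3/2)


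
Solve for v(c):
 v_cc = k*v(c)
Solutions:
 v(c) = C1*exp(-c*sqrt(k)) + C2*exp(c*sqrt(k))


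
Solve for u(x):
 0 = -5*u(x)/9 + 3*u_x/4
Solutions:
 u(x) = C1*exp(20*x/27)


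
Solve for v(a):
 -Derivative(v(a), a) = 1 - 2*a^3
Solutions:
 v(a) = C1 + a^4/2 - a


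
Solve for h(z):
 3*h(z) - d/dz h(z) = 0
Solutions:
 h(z) = C1*exp(3*z)


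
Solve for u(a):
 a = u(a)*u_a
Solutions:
 u(a) = -sqrt(C1 + a^2)
 u(a) = sqrt(C1 + a^2)


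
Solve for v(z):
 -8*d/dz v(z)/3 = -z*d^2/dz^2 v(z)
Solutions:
 v(z) = C1 + C2*z^(11/3)


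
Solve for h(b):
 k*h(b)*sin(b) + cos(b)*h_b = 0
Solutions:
 h(b) = C1*exp(k*log(cos(b)))


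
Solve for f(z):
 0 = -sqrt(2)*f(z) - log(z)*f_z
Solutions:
 f(z) = C1*exp(-sqrt(2)*li(z))


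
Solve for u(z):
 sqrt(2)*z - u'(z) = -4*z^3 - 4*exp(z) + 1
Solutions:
 u(z) = C1 + z^4 + sqrt(2)*z^2/2 - z + 4*exp(z)


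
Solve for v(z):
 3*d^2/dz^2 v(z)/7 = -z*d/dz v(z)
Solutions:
 v(z) = C1 + C2*erf(sqrt(42)*z/6)


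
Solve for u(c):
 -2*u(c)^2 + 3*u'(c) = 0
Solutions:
 u(c) = -3/(C1 + 2*c)


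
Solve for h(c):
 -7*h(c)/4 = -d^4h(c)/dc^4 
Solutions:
 h(c) = C1*exp(-sqrt(2)*7^(1/4)*c/2) + C2*exp(sqrt(2)*7^(1/4)*c/2) + C3*sin(sqrt(2)*7^(1/4)*c/2) + C4*cos(sqrt(2)*7^(1/4)*c/2)


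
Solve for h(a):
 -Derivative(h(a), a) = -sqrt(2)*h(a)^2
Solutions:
 h(a) = -1/(C1 + sqrt(2)*a)


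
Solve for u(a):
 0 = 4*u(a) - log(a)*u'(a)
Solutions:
 u(a) = C1*exp(4*li(a))


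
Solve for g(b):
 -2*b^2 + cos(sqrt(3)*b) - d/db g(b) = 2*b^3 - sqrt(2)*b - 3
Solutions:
 g(b) = C1 - b^4/2 - 2*b^3/3 + sqrt(2)*b^2/2 + 3*b + sqrt(3)*sin(sqrt(3)*b)/3


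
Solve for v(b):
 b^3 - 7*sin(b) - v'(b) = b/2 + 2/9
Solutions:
 v(b) = C1 + b^4/4 - b^2/4 - 2*b/9 + 7*cos(b)


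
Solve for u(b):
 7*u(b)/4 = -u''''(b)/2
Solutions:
 u(b) = (C1*sin(14^(1/4)*b/2) + C2*cos(14^(1/4)*b/2))*exp(-14^(1/4)*b/2) + (C3*sin(14^(1/4)*b/2) + C4*cos(14^(1/4)*b/2))*exp(14^(1/4)*b/2)


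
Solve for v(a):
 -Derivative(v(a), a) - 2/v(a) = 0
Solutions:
 v(a) = -sqrt(C1 - 4*a)
 v(a) = sqrt(C1 - 4*a)


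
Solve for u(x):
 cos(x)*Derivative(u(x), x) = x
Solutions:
 u(x) = C1 + Integral(x/cos(x), x)


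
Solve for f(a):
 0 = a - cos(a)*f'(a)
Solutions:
 f(a) = C1 + Integral(a/cos(a), a)


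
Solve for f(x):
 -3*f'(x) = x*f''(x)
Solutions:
 f(x) = C1 + C2/x^2


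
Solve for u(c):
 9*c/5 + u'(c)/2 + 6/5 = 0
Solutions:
 u(c) = C1 - 9*c^2/5 - 12*c/5


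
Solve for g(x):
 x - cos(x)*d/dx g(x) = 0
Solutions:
 g(x) = C1 + Integral(x/cos(x), x)


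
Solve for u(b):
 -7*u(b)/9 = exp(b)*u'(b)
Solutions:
 u(b) = C1*exp(7*exp(-b)/9)


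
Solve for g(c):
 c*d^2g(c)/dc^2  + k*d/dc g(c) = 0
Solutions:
 g(c) = C1 + c^(1 - re(k))*(C2*sin(log(c)*Abs(im(k))) + C3*cos(log(c)*im(k)))


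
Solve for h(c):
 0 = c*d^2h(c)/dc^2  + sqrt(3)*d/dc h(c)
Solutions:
 h(c) = C1 + C2*c^(1 - sqrt(3))


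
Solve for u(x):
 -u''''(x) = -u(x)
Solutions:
 u(x) = C1*exp(-x) + C2*exp(x) + C3*sin(x) + C4*cos(x)


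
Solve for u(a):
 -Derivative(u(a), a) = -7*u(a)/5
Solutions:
 u(a) = C1*exp(7*a/5)


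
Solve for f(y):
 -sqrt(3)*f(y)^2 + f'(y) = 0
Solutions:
 f(y) = -1/(C1 + sqrt(3)*y)


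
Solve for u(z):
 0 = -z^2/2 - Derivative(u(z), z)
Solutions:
 u(z) = C1 - z^3/6


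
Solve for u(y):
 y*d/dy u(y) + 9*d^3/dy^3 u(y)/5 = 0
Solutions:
 u(y) = C1 + Integral(C2*airyai(-15^(1/3)*y/3) + C3*airybi(-15^(1/3)*y/3), y)


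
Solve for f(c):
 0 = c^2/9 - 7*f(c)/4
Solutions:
 f(c) = 4*c^2/63


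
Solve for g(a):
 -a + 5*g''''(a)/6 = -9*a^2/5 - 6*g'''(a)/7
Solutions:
 g(a) = C1 + C2*a + C3*a^2 + C4*exp(-36*a/35) - 7*a^5/200 + 7*a^4/32 - 245*a^3/288


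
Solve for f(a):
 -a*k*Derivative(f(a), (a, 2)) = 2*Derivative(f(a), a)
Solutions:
 f(a) = C1 + a^(((re(k) - 2)*re(k) + im(k)^2)/(re(k)^2 + im(k)^2))*(C2*sin(2*log(a)*Abs(im(k))/(re(k)^2 + im(k)^2)) + C3*cos(2*log(a)*im(k)/(re(k)^2 + im(k)^2)))


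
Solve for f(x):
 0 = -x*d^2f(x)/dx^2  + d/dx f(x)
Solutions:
 f(x) = C1 + C2*x^2


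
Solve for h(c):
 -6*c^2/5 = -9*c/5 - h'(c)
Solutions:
 h(c) = C1 + 2*c^3/5 - 9*c^2/10


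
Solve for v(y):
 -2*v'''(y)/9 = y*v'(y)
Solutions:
 v(y) = C1 + Integral(C2*airyai(-6^(2/3)*y/2) + C3*airybi(-6^(2/3)*y/2), y)


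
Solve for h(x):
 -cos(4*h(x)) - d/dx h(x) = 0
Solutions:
 h(x) = -asin((C1 + exp(8*x))/(C1 - exp(8*x)))/4 + pi/4
 h(x) = asin((C1 + exp(8*x))/(C1 - exp(8*x)))/4


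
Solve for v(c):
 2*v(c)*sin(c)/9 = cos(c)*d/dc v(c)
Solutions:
 v(c) = C1/cos(c)^(2/9)


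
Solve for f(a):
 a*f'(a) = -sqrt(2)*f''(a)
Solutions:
 f(a) = C1 + C2*erf(2^(1/4)*a/2)


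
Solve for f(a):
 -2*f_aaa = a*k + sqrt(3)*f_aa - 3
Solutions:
 f(a) = C1 + C2*a + C3*exp(-sqrt(3)*a/2) - sqrt(3)*a^3*k/18 + a^2*(2*k + 3*sqrt(3))/6


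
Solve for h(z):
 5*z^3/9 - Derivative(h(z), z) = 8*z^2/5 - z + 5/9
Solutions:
 h(z) = C1 + 5*z^4/36 - 8*z^3/15 + z^2/2 - 5*z/9


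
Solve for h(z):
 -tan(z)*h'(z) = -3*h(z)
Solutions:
 h(z) = C1*sin(z)^3


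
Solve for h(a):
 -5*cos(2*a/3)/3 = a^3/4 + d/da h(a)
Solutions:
 h(a) = C1 - a^4/16 - 5*sin(2*a/3)/2


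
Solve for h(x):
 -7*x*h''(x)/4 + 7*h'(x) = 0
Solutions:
 h(x) = C1 + C2*x^5


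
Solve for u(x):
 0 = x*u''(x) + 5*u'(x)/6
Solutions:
 u(x) = C1 + C2*x^(1/6)


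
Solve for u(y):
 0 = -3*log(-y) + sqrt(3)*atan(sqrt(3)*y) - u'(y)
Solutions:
 u(y) = C1 - 3*y*log(-y) + 3*y + sqrt(3)*(y*atan(sqrt(3)*y) - sqrt(3)*log(3*y^2 + 1)/6)


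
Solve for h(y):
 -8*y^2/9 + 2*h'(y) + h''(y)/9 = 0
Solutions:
 h(y) = C1 + C2*exp(-18*y) + 4*y^3/27 - 2*y^2/81 + 2*y/729


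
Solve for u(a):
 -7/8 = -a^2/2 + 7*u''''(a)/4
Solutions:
 u(a) = C1 + C2*a + C3*a^2 + C4*a^3 + a^6/1260 - a^4/48


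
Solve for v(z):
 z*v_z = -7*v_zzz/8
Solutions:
 v(z) = C1 + Integral(C2*airyai(-2*7^(2/3)*z/7) + C3*airybi(-2*7^(2/3)*z/7), z)


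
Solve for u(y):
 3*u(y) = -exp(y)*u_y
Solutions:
 u(y) = C1*exp(3*exp(-y))


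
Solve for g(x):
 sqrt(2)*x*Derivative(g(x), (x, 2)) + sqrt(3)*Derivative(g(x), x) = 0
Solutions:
 g(x) = C1 + C2*x^(1 - sqrt(6)/2)


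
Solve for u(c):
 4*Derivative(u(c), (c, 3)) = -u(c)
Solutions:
 u(c) = C3*exp(-2^(1/3)*c/2) + (C1*sin(2^(1/3)*sqrt(3)*c/4) + C2*cos(2^(1/3)*sqrt(3)*c/4))*exp(2^(1/3)*c/4)


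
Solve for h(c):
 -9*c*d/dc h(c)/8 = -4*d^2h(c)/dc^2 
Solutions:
 h(c) = C1 + C2*erfi(3*c/8)


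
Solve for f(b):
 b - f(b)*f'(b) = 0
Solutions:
 f(b) = -sqrt(C1 + b^2)
 f(b) = sqrt(C1 + b^2)


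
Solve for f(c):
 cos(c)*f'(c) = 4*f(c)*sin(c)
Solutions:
 f(c) = C1/cos(c)^4


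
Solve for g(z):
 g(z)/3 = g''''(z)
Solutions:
 g(z) = C1*exp(-3^(3/4)*z/3) + C2*exp(3^(3/4)*z/3) + C3*sin(3^(3/4)*z/3) + C4*cos(3^(3/4)*z/3)


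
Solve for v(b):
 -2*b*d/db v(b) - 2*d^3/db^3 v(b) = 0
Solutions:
 v(b) = C1 + Integral(C2*airyai(-b) + C3*airybi(-b), b)


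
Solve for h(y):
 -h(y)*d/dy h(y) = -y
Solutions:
 h(y) = -sqrt(C1 + y^2)
 h(y) = sqrt(C1 + y^2)


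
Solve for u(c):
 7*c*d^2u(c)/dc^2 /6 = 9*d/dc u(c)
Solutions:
 u(c) = C1 + C2*c^(61/7)


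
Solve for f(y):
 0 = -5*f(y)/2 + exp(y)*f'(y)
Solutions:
 f(y) = C1*exp(-5*exp(-y)/2)


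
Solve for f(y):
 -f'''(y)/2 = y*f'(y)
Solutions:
 f(y) = C1 + Integral(C2*airyai(-2^(1/3)*y) + C3*airybi(-2^(1/3)*y), y)


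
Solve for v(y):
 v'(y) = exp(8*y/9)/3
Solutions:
 v(y) = C1 + 3*exp(8*y/9)/8


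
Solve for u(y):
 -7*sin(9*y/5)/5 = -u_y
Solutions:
 u(y) = C1 - 7*cos(9*y/5)/9


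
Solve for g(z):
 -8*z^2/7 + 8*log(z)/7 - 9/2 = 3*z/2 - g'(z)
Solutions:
 g(z) = C1 + 8*z^3/21 + 3*z^2/4 - 8*z*log(z)/7 + 79*z/14


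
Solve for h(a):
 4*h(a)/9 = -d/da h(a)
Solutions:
 h(a) = C1*exp(-4*a/9)


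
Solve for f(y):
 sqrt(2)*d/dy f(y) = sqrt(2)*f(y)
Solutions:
 f(y) = C1*exp(y)


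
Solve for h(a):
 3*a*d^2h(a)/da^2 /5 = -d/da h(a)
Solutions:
 h(a) = C1 + C2/a^(2/3)


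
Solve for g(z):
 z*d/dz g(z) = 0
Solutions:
 g(z) = C1


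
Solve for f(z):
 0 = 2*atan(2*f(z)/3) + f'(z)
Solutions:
 Integral(1/atan(2*_y/3), (_y, f(z))) = C1 - 2*z


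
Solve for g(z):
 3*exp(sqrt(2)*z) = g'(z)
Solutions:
 g(z) = C1 + 3*sqrt(2)*exp(sqrt(2)*z)/2


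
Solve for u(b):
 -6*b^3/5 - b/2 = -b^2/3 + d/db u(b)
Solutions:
 u(b) = C1 - 3*b^4/10 + b^3/9 - b^2/4


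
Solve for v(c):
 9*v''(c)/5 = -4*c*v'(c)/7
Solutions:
 v(c) = C1 + C2*erf(sqrt(70)*c/21)


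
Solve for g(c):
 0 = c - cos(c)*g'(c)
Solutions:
 g(c) = C1 + Integral(c/cos(c), c)


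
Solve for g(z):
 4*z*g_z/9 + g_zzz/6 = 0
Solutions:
 g(z) = C1 + Integral(C2*airyai(-2*3^(2/3)*z/3) + C3*airybi(-2*3^(2/3)*z/3), z)


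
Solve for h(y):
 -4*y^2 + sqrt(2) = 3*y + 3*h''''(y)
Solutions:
 h(y) = C1 + C2*y + C3*y^2 + C4*y^3 - y^6/270 - y^5/120 + sqrt(2)*y^4/72


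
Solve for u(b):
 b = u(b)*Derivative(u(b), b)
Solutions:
 u(b) = -sqrt(C1 + b^2)
 u(b) = sqrt(C1 + b^2)


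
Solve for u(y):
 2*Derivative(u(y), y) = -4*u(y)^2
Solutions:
 u(y) = 1/(C1 + 2*y)


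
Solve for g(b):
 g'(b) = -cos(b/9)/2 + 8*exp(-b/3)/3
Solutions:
 g(b) = C1 - 9*sin(b/9)/2 - 8*exp(-b/3)


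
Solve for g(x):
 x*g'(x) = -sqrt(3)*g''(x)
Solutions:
 g(x) = C1 + C2*erf(sqrt(2)*3^(3/4)*x/6)


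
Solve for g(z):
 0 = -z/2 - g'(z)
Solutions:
 g(z) = C1 - z^2/4


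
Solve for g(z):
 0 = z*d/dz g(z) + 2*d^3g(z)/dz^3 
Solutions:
 g(z) = C1 + Integral(C2*airyai(-2^(2/3)*z/2) + C3*airybi(-2^(2/3)*z/2), z)


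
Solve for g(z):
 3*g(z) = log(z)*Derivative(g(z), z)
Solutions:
 g(z) = C1*exp(3*li(z))


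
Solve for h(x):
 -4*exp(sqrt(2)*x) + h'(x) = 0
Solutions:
 h(x) = C1 + 2*sqrt(2)*exp(sqrt(2)*x)


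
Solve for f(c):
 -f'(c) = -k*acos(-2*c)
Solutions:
 f(c) = C1 + k*(c*acos(-2*c) + sqrt(1 - 4*c^2)/2)


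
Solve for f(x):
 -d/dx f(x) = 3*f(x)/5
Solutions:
 f(x) = C1*exp(-3*x/5)


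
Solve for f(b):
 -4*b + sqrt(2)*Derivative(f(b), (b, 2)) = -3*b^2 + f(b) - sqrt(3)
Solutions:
 f(b) = C1*exp(-2^(3/4)*b/2) + C2*exp(2^(3/4)*b/2) + 3*b^2 - 4*b + sqrt(3) + 6*sqrt(2)


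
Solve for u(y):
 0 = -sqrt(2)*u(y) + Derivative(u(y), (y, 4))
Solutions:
 u(y) = C1*exp(-2^(1/8)*y) + C2*exp(2^(1/8)*y) + C3*sin(2^(1/8)*y) + C4*cos(2^(1/8)*y)


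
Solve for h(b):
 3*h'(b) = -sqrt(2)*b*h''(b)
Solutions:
 h(b) = C1 + C2*b^(1 - 3*sqrt(2)/2)


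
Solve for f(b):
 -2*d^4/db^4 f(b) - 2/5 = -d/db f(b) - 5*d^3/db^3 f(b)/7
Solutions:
 f(b) = C1 + C2*exp(b*(-(798*sqrt(546) + 18647)^(1/3) - 25/(798*sqrt(546) + 18647)^(1/3) + 10)/84)*sin(sqrt(3)*b*(-(798*sqrt(546) + 18647)^(1/3) + 25/(798*sqrt(546) + 18647)^(1/3))/84) + C3*exp(b*(-(798*sqrt(546) + 18647)^(1/3) - 25/(798*sqrt(546) + 18647)^(1/3) + 10)/84)*cos(sqrt(3)*b*(-(798*sqrt(546) + 18647)^(1/3) + 25/(798*sqrt(546) + 18647)^(1/3))/84) + C4*exp(b*(25/(798*sqrt(546) + 18647)^(1/3) + 5 + (798*sqrt(546) + 18647)^(1/3))/42) + 2*b/5


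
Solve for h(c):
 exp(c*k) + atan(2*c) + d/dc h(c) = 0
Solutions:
 h(c) = C1 - c*atan(2*c) - Piecewise((exp(c*k)/k, Ne(k, 0)), (c, True)) + log(4*c^2 + 1)/4


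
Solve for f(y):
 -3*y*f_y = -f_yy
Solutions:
 f(y) = C1 + C2*erfi(sqrt(6)*y/2)


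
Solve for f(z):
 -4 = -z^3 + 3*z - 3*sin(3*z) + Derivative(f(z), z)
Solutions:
 f(z) = C1 + z^4/4 - 3*z^2/2 - 4*z - cos(3*z)


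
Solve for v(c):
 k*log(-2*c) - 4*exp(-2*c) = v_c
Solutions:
 v(c) = C1 + c*k*log(-c) + c*k*(-1 + log(2)) + 2*exp(-2*c)


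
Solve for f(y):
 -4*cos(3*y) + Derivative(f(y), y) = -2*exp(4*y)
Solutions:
 f(y) = C1 - exp(4*y)/2 + 4*sin(3*y)/3


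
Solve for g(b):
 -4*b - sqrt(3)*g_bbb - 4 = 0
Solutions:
 g(b) = C1 + C2*b + C3*b^2 - sqrt(3)*b^4/18 - 2*sqrt(3)*b^3/9


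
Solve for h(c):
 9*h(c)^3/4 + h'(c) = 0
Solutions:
 h(c) = -sqrt(2)*sqrt(-1/(C1 - 9*c))
 h(c) = sqrt(2)*sqrt(-1/(C1 - 9*c))


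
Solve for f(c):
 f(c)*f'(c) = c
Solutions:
 f(c) = -sqrt(C1 + c^2)
 f(c) = sqrt(C1 + c^2)


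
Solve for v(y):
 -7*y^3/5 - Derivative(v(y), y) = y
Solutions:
 v(y) = C1 - 7*y^4/20 - y^2/2


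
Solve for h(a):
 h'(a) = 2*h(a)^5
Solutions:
 h(a) = -(-1/(C1 + 8*a))^(1/4)
 h(a) = (-1/(C1 + 8*a))^(1/4)
 h(a) = -I*(-1/(C1 + 8*a))^(1/4)
 h(a) = I*(-1/(C1 + 8*a))^(1/4)


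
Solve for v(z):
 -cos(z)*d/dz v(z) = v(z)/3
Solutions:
 v(z) = C1*(sin(z) - 1)^(1/6)/(sin(z) + 1)^(1/6)


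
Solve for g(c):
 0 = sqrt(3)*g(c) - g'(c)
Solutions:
 g(c) = C1*exp(sqrt(3)*c)


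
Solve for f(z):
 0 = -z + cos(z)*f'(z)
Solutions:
 f(z) = C1 + Integral(z/cos(z), z)


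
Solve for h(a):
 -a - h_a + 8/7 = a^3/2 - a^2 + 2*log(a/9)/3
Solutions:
 h(a) = C1 - a^4/8 + a^3/3 - a^2/2 - 2*a*log(a)/3 + 4*a*log(3)/3 + 38*a/21


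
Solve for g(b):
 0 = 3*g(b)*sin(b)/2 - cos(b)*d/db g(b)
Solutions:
 g(b) = C1/cos(b)^(3/2)


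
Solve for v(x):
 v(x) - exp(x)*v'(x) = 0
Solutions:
 v(x) = C1*exp(-exp(-x))


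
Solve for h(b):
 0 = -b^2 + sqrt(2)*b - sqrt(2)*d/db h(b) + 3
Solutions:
 h(b) = C1 - sqrt(2)*b^3/6 + b^2/2 + 3*sqrt(2)*b/2


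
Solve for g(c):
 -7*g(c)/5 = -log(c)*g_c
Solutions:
 g(c) = C1*exp(7*li(c)/5)


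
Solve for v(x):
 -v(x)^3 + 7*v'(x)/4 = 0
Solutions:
 v(x) = -sqrt(14)*sqrt(-1/(C1 + 4*x))/2
 v(x) = sqrt(14)*sqrt(-1/(C1 + 4*x))/2


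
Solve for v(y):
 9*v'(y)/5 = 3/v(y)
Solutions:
 v(y) = -sqrt(C1 + 30*y)/3
 v(y) = sqrt(C1 + 30*y)/3


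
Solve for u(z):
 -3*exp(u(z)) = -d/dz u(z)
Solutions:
 u(z) = log(-1/(C1 + 3*z))


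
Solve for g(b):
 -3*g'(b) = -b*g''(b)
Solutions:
 g(b) = C1 + C2*b^4


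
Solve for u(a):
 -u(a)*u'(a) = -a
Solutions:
 u(a) = -sqrt(C1 + a^2)
 u(a) = sqrt(C1 + a^2)


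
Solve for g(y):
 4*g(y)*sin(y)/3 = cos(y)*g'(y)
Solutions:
 g(y) = C1/cos(y)^(4/3)


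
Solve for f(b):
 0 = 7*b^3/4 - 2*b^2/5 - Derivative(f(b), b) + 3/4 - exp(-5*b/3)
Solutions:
 f(b) = C1 + 7*b^4/16 - 2*b^3/15 + 3*b/4 + 3*exp(-5*b/3)/5


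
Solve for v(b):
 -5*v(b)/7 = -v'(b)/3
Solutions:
 v(b) = C1*exp(15*b/7)


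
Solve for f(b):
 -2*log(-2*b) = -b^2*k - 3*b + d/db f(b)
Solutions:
 f(b) = C1 + b^3*k/3 + 3*b^2/2 - 2*b*log(-b) + 2*b*(1 - log(2))


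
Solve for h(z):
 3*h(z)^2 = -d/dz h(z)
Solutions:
 h(z) = 1/(C1 + 3*z)


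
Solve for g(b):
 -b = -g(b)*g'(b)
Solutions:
 g(b) = -sqrt(C1 + b^2)
 g(b) = sqrt(C1 + b^2)


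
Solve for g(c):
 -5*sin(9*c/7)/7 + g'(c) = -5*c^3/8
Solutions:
 g(c) = C1 - 5*c^4/32 - 5*cos(9*c/7)/9


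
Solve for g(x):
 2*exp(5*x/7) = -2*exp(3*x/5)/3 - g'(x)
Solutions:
 g(x) = C1 - 14*exp(5*x/7)/5 - 10*exp(3*x/5)/9


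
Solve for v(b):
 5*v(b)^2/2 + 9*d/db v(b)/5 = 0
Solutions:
 v(b) = 18/(C1 + 25*b)


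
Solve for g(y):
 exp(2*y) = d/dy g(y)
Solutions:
 g(y) = C1 + exp(2*y)/2


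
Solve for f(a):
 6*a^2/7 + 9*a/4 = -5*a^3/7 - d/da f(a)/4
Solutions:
 f(a) = C1 - 5*a^4/7 - 8*a^3/7 - 9*a^2/2


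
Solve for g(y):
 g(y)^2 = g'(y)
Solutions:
 g(y) = -1/(C1 + y)


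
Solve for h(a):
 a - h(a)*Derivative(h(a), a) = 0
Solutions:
 h(a) = -sqrt(C1 + a^2)
 h(a) = sqrt(C1 + a^2)


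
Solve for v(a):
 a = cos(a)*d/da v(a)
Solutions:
 v(a) = C1 + Integral(a/cos(a), a)


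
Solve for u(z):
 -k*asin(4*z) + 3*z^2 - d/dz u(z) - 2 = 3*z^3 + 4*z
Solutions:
 u(z) = C1 - k*(z*asin(4*z) + sqrt(1 - 16*z^2)/4) - 3*z^4/4 + z^3 - 2*z^2 - 2*z


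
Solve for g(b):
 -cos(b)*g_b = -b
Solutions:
 g(b) = C1 + Integral(b/cos(b), b)


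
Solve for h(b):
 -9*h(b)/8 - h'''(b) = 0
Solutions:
 h(b) = C3*exp(-3^(2/3)*b/2) + (C1*sin(3*3^(1/6)*b/4) + C2*cos(3*3^(1/6)*b/4))*exp(3^(2/3)*b/4)


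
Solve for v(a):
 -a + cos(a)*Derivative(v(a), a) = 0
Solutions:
 v(a) = C1 + Integral(a/cos(a), a)


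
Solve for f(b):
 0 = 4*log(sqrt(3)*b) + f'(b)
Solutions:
 f(b) = C1 - 4*b*log(b) - b*log(9) + 4*b


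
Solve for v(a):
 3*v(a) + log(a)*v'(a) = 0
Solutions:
 v(a) = C1*exp(-3*li(a))


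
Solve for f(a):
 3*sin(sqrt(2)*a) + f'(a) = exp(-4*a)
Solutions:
 f(a) = C1 + 3*sqrt(2)*cos(sqrt(2)*a)/2 - exp(-4*a)/4


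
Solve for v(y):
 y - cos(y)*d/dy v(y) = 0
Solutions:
 v(y) = C1 + Integral(y/cos(y), y)


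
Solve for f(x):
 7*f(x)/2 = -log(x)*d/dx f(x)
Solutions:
 f(x) = C1*exp(-7*li(x)/2)


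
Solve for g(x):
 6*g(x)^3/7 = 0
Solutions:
 g(x) = 0


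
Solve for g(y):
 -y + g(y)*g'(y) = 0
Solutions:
 g(y) = -sqrt(C1 + y^2)
 g(y) = sqrt(C1 + y^2)


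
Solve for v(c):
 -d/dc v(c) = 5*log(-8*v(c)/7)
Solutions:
 Integral(1/(log(-_y) - log(7) + 3*log(2)), (_y, v(c)))/5 = C1 - c


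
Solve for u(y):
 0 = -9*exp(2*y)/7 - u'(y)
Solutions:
 u(y) = C1 - 9*exp(2*y)/14


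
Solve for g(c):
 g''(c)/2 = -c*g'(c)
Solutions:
 g(c) = C1 + C2*erf(c)


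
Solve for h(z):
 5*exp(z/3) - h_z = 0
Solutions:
 h(z) = C1 + 15*exp(z/3)


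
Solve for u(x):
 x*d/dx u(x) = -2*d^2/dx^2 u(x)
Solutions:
 u(x) = C1 + C2*erf(x/2)


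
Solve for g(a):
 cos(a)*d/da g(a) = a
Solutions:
 g(a) = C1 + Integral(a/cos(a), a)


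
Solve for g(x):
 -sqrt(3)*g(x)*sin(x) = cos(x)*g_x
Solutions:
 g(x) = C1*cos(x)^(sqrt(3))


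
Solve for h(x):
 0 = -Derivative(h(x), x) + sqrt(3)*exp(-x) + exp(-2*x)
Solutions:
 h(x) = C1 - sqrt(3)*exp(-x) - exp(-2*x)/2


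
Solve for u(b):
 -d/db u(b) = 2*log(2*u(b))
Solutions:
 Integral(1/(log(_y) + log(2)), (_y, u(b)))/2 = C1 - b


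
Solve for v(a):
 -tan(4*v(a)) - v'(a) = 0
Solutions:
 v(a) = -asin(C1*exp(-4*a))/4 + pi/4
 v(a) = asin(C1*exp(-4*a))/4


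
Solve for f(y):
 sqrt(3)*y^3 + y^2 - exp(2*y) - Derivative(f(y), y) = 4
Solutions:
 f(y) = C1 + sqrt(3)*y^4/4 + y^3/3 - 4*y - exp(2*y)/2


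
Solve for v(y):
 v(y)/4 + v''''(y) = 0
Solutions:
 v(y) = (C1*sin(y/2) + C2*cos(y/2))*exp(-y/2) + (C3*sin(y/2) + C4*cos(y/2))*exp(y/2)


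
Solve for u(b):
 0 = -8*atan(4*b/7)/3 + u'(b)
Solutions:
 u(b) = C1 + 8*b*atan(4*b/7)/3 - 7*log(16*b^2 + 49)/3


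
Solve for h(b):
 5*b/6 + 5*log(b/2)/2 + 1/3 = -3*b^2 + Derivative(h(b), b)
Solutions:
 h(b) = C1 + b^3 + 5*b^2/12 + 5*b*log(b)/2 - 13*b/6 - 5*b*log(2)/2


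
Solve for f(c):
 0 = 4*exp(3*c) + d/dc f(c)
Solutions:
 f(c) = C1 - 4*exp(3*c)/3


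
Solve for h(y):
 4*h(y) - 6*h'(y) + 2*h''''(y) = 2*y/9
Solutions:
 h(y) = C1*exp(y*(-2^(2/3)*(61 + 3*sqrt(417))^(1/3) - 4 + 4*2^(1/3)/(61 + 3*sqrt(417))^(1/3))/12)*sin(2^(1/3)*sqrt(3)*y*(4/(61 + 3*sqrt(417))^(1/3) + 2^(1/3)*(61 + 3*sqrt(417))^(1/3))/12) + C2*exp(y*(-2^(2/3)*(61 + 3*sqrt(417))^(1/3) - 4 + 4*2^(1/3)/(61 + 3*sqrt(417))^(1/3))/12)*cos(2^(1/3)*sqrt(3)*y*(4/(61 + 3*sqrt(417))^(1/3) + 2^(1/3)*(61 + 3*sqrt(417))^(1/3))/12) + C3*exp(y) + C4*exp(y*(-2 - 4*2^(1/3)/(61 + 3*sqrt(417))^(1/3) + 2^(2/3)*(61 + 3*sqrt(417))^(1/3))/6) + y/18 + 1/12


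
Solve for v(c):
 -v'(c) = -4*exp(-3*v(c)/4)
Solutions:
 v(c) = 4*log(C1 + 3*c)/3
 v(c) = 4*log((-1 - sqrt(3)*I)*(C1 + 3*c)^(1/3)/2)
 v(c) = 4*log((-1 + sqrt(3)*I)*(C1 + 3*c)^(1/3)/2)


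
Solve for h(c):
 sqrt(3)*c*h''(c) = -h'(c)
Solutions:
 h(c) = C1 + C2*c^(1 - sqrt(3)/3)


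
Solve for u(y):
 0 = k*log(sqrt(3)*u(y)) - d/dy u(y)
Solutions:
 Integral(1/(2*log(_y) + log(3)), (_y, u(y))) = C1 + k*y/2


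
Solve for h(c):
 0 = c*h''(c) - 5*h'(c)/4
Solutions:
 h(c) = C1 + C2*c^(9/4)


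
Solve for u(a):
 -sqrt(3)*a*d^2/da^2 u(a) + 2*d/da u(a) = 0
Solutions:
 u(a) = C1 + C2*a^(1 + 2*sqrt(3)/3)


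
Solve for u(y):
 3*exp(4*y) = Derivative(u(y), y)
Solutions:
 u(y) = C1 + 3*exp(4*y)/4


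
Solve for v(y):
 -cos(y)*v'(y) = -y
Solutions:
 v(y) = C1 + Integral(y/cos(y), y)


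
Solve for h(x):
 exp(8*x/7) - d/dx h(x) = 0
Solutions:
 h(x) = C1 + 7*exp(8*x/7)/8


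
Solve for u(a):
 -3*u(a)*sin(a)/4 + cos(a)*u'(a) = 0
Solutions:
 u(a) = C1/cos(a)^(3/4)


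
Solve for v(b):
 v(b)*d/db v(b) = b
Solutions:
 v(b) = -sqrt(C1 + b^2)
 v(b) = sqrt(C1 + b^2)


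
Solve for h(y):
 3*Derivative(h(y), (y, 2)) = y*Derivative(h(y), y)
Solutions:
 h(y) = C1 + C2*erfi(sqrt(6)*y/6)


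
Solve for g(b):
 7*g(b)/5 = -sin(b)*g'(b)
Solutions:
 g(b) = C1*(cos(b) + 1)^(7/10)/(cos(b) - 1)^(7/10)


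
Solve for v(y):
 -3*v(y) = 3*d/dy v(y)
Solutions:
 v(y) = C1*exp(-y)


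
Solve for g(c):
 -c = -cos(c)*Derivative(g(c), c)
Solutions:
 g(c) = C1 + Integral(c/cos(c), c)


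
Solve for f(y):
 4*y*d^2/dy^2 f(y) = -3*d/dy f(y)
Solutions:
 f(y) = C1 + C2*y^(1/4)


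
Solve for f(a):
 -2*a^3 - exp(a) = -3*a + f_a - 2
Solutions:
 f(a) = C1 - a^4/2 + 3*a^2/2 + 2*a - exp(a)


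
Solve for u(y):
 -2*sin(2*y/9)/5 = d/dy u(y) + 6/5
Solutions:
 u(y) = C1 - 6*y/5 + 9*cos(2*y/9)/5


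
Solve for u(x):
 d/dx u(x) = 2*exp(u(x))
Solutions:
 u(x) = log(-1/(C1 + 2*x))


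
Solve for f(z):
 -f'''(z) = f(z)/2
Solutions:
 f(z) = C3*exp(-2^(2/3)*z/2) + (C1*sin(2^(2/3)*sqrt(3)*z/4) + C2*cos(2^(2/3)*sqrt(3)*z/4))*exp(2^(2/3)*z/4)


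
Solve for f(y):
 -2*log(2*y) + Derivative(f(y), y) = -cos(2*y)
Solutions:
 f(y) = C1 + 2*y*log(y) - 2*y + 2*y*log(2) - sin(2*y)/2


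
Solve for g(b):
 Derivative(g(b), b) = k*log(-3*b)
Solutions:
 g(b) = C1 + b*k*log(-b) + b*k*(-1 + log(3))


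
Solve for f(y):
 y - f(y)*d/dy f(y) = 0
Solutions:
 f(y) = -sqrt(C1 + y^2)
 f(y) = sqrt(C1 + y^2)


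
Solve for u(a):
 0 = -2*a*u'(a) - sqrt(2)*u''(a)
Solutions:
 u(a) = C1 + C2*erf(2^(3/4)*a/2)


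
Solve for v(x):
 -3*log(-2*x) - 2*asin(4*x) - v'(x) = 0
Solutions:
 v(x) = C1 - 3*x*log(-x) - 2*x*asin(4*x) - 3*x*log(2) + 3*x - sqrt(1 - 16*x^2)/2


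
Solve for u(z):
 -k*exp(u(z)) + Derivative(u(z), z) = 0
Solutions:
 u(z) = log(-1/(C1 + k*z))


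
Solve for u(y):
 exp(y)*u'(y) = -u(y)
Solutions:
 u(y) = C1*exp(exp(-y))


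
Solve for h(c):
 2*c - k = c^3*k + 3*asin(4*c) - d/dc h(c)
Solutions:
 h(c) = C1 + c^4*k/4 - c^2 + c*k + 3*c*asin(4*c) + 3*sqrt(1 - 16*c^2)/4


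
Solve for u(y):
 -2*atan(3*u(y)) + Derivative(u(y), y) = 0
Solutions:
 Integral(1/atan(3*_y), (_y, u(y))) = C1 + 2*y


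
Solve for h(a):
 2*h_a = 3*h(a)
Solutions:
 h(a) = C1*exp(3*a/2)


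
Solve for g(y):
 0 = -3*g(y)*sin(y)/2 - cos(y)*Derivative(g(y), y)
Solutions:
 g(y) = C1*cos(y)^(3/2)


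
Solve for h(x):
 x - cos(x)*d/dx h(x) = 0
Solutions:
 h(x) = C1 + Integral(x/cos(x), x)


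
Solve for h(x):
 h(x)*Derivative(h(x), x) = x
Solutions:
 h(x) = -sqrt(C1 + x^2)
 h(x) = sqrt(C1 + x^2)


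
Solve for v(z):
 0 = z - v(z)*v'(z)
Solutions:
 v(z) = -sqrt(C1 + z^2)
 v(z) = sqrt(C1 + z^2)


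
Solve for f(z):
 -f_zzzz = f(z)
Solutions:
 f(z) = (C1*sin(sqrt(2)*z/2) + C2*cos(sqrt(2)*z/2))*exp(-sqrt(2)*z/2) + (C3*sin(sqrt(2)*z/2) + C4*cos(sqrt(2)*z/2))*exp(sqrt(2)*z/2)


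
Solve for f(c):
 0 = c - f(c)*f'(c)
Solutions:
 f(c) = -sqrt(C1 + c^2)
 f(c) = sqrt(C1 + c^2)


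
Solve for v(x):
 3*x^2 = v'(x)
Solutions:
 v(x) = C1 + x^3


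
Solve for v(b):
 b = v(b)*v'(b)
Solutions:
 v(b) = -sqrt(C1 + b^2)
 v(b) = sqrt(C1 + b^2)


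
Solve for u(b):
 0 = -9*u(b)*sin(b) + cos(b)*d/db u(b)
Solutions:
 u(b) = C1/cos(b)^9


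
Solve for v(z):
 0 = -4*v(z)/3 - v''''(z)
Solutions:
 v(z) = (C1*sin(3^(3/4)*z/3) + C2*cos(3^(3/4)*z/3))*exp(-3^(3/4)*z/3) + (C3*sin(3^(3/4)*z/3) + C4*cos(3^(3/4)*z/3))*exp(3^(3/4)*z/3)


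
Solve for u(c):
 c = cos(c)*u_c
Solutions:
 u(c) = C1 + Integral(c/cos(c), c)


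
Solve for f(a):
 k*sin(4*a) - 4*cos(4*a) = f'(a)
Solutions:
 f(a) = C1 - k*cos(4*a)/4 - sin(4*a)


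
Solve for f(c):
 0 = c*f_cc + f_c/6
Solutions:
 f(c) = C1 + C2*c^(5/6)


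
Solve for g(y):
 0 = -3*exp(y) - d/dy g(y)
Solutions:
 g(y) = C1 - 3*exp(y)


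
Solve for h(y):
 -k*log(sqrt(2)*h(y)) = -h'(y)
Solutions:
 Integral(1/(2*log(_y) + log(2)), (_y, h(y))) = C1 + k*y/2


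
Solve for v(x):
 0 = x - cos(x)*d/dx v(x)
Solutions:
 v(x) = C1 + Integral(x/cos(x), x)


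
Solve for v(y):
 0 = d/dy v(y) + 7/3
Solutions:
 v(y) = C1 - 7*y/3


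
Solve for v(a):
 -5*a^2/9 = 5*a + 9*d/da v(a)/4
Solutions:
 v(a) = C1 - 20*a^3/243 - 10*a^2/9


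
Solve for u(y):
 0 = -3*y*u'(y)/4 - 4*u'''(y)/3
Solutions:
 u(y) = C1 + Integral(C2*airyai(-6^(2/3)*y/4) + C3*airybi(-6^(2/3)*y/4), y)


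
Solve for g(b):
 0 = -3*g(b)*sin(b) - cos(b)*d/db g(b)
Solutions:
 g(b) = C1*cos(b)^3


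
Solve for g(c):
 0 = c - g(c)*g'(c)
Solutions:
 g(c) = -sqrt(C1 + c^2)
 g(c) = sqrt(C1 + c^2)


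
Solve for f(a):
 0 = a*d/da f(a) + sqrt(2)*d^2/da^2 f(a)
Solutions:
 f(a) = C1 + C2*erf(2^(1/4)*a/2)


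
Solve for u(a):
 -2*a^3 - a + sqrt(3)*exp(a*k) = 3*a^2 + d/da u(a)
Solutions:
 u(a) = C1 - a^4/2 - a^3 - a^2/2 + sqrt(3)*exp(a*k)/k


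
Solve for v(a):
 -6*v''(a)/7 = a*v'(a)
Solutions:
 v(a) = C1 + C2*erf(sqrt(21)*a/6)


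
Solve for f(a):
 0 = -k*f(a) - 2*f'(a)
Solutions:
 f(a) = C1*exp(-a*k/2)


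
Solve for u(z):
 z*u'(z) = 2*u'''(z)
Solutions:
 u(z) = C1 + Integral(C2*airyai(2^(2/3)*z/2) + C3*airybi(2^(2/3)*z/2), z)


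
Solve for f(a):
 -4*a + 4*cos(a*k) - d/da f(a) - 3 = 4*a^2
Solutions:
 f(a) = C1 - 4*a^3/3 - 2*a^2 - 3*a + 4*sin(a*k)/k


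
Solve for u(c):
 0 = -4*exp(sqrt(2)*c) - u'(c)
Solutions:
 u(c) = C1 - 2*sqrt(2)*exp(sqrt(2)*c)


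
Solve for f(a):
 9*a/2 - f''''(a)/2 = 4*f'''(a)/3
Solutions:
 f(a) = C1 + C2*a + C3*a^2 + C4*exp(-8*a/3) + 9*a^4/64 - 27*a^3/128


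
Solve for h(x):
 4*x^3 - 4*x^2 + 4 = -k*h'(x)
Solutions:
 h(x) = C1 - x^4/k + 4*x^3/(3*k) - 4*x/k


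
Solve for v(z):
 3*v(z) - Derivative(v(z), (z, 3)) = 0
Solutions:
 v(z) = C3*exp(3^(1/3)*z) + (C1*sin(3^(5/6)*z/2) + C2*cos(3^(5/6)*z/2))*exp(-3^(1/3)*z/2)


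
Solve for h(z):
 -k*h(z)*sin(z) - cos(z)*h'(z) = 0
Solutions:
 h(z) = C1*exp(k*log(cos(z)))


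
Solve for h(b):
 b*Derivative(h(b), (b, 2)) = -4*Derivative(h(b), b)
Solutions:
 h(b) = C1 + C2/b^3


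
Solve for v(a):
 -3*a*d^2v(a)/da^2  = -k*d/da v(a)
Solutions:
 v(a) = C1 + a^(re(k)/3 + 1)*(C2*sin(log(a)*Abs(im(k))/3) + C3*cos(log(a)*im(k)/3))


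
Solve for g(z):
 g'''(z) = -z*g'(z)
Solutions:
 g(z) = C1 + Integral(C2*airyai(-z) + C3*airybi(-z), z)


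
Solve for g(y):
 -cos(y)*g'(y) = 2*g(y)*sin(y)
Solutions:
 g(y) = C1*cos(y)^2


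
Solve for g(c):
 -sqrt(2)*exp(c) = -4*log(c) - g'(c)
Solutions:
 g(c) = C1 - 4*c*log(c) + 4*c + sqrt(2)*exp(c)


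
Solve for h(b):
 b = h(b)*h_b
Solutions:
 h(b) = -sqrt(C1 + b^2)
 h(b) = sqrt(C1 + b^2)


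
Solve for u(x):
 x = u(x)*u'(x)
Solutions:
 u(x) = -sqrt(C1 + x^2)
 u(x) = sqrt(C1 + x^2)


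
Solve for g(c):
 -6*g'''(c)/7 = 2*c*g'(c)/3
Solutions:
 g(c) = C1 + Integral(C2*airyai(-21^(1/3)*c/3) + C3*airybi(-21^(1/3)*c/3), c)


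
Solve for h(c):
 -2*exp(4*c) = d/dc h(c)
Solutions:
 h(c) = C1 - exp(4*c)/2


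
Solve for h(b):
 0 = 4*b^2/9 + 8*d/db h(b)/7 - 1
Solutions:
 h(b) = C1 - 7*b^3/54 + 7*b/8


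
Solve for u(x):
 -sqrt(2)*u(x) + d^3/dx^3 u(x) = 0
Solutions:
 u(x) = C3*exp(2^(1/6)*x) + (C1*sin(2^(1/6)*sqrt(3)*x/2) + C2*cos(2^(1/6)*sqrt(3)*x/2))*exp(-2^(1/6)*x/2)


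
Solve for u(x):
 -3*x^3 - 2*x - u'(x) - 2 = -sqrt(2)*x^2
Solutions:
 u(x) = C1 - 3*x^4/4 + sqrt(2)*x^3/3 - x^2 - 2*x


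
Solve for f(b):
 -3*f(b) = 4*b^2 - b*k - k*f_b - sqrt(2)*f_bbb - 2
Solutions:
 f(b) = C1*exp(b*(-2*2^(1/6)*3^(2/3)*k/(sqrt(6)*sqrt(2*sqrt(2)*k^3 + 243) + 27*sqrt(2))^(1/3) + 6^(1/3)*(sqrt(6)*sqrt(2*sqrt(2)*k^3 + 243) + 27*sqrt(2))^(1/3))/6) + C2*exp(b*(-2*sqrt(2)*k/((-6^(1/3) + 2^(1/3)*3^(5/6)*I)*(sqrt(6)*sqrt(2*sqrt(2)*k^3 + 243) + 27*sqrt(2))^(1/3)) - 6^(1/3)*(sqrt(6)*sqrt(2*sqrt(2)*k^3 + 243) + 27*sqrt(2))^(1/3)/12 + 2^(1/3)*3^(5/6)*I*(sqrt(6)*sqrt(2*sqrt(2)*k^3 + 243) + 27*sqrt(2))^(1/3)/12)) + C3*exp(b*(2*sqrt(2)*k/((6^(1/3) + 2^(1/3)*3^(5/6)*I)*(sqrt(6)*sqrt(2*sqrt(2)*k^3 + 243) + 27*sqrt(2))^(1/3)) - 6^(1/3)*(sqrt(6)*sqrt(2*sqrt(2)*k^3 + 243) + 27*sqrt(2))^(1/3)/12 - 2^(1/3)*3^(5/6)*I*(sqrt(6)*sqrt(2*sqrt(2)*k^3 + 243) + 27*sqrt(2))^(1/3)/12)) - 4*b^2/3 - 5*b*k/9 - 5*k^2/27 + 2/3
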